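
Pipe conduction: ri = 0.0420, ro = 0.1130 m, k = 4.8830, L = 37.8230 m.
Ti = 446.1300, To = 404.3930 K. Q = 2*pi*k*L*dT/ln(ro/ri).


dT = 41.7370 K
ln(ro/ri) = 0.9897
Q = 2*pi*4.8830*37.8230*41.7370 / 0.9897 = 48936.4249 W

48936.4249 W


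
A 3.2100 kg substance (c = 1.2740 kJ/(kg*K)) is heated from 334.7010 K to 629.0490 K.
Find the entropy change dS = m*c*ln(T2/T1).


T2/T1 = 1.8794
ln(T2/T1) = 0.6310
dS = 3.2100 * 1.2740 * 0.6310 = 2.5804 kJ/K

2.5804 kJ/K


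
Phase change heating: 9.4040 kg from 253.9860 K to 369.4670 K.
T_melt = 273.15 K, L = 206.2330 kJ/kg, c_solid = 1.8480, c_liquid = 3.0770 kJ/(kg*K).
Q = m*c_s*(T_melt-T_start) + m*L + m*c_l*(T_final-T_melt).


Q1 (sensible, solid) = 9.4040 * 1.8480 * 19.1640 = 333.0433 kJ
Q2 (latent) = 9.4040 * 206.2330 = 1939.4151 kJ
Q3 (sensible, liquid) = 9.4040 * 3.0770 * 96.3170 = 2787.0391 kJ
Q_total = 5059.4976 kJ

5059.4976 kJ


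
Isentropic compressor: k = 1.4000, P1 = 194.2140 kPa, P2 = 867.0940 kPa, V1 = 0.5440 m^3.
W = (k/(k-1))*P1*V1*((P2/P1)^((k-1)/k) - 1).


(k-1)/k = 0.2857
(P2/P1)^exp = 1.5334
W = 3.5000 * 194.2140 * 0.5440 * (1.5334 - 1) = 197.2393 kJ

197.2393 kJ


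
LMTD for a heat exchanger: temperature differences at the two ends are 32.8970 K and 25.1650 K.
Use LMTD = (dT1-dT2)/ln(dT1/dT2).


dT1/dT2 = 1.3073
ln(dT1/dT2) = 0.2679
LMTD = 7.7320 / 0.2679 = 28.8586 K

28.8586 K


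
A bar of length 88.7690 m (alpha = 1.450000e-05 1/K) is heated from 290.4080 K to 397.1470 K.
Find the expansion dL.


dT = 106.7390 K
dL = 1.450000e-05 * 88.7690 * 106.7390 = 0.137389 m
L_final = 88.906389 m

dL = 0.137389 m


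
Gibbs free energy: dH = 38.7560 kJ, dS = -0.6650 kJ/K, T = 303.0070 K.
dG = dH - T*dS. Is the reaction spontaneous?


T*dS = 303.0070 * -0.6650 = -201.4997 kJ
dG = 38.7560 + 201.4997 = 240.2557 kJ (non-spontaneous)

dG = 240.2557 kJ, non-spontaneous


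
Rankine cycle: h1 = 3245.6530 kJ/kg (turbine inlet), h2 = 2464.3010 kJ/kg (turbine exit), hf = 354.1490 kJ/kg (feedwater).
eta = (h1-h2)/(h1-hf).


W = 781.3520 kJ/kg
Q_in = 2891.5040 kJ/kg
eta = 0.2702 = 27.0223%

eta = 27.0223%


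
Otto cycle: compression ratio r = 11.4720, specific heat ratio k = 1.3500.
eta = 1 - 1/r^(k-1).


r^(k-1) = 2.3489
eta = 1 - 1/2.3489 = 0.5743 = 57.4278%

57.4278%


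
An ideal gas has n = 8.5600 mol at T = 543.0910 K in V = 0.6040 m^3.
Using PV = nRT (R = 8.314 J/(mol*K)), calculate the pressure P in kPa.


P = nRT/V = 8.5600 * 8.314 * 543.0910 / 0.6040
= 38650.6134 / 0.6040 = 63991.0818 Pa = 63.9911 kPa

63.9911 kPa


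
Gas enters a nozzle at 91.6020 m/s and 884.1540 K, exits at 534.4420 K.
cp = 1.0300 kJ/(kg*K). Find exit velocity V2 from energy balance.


dT = 349.7120 K
2*cp*1000*dT = 720406.7200
V1^2 = 8390.9264
V2 = sqrt(728797.6464) = 853.6965 m/s

853.6965 m/s


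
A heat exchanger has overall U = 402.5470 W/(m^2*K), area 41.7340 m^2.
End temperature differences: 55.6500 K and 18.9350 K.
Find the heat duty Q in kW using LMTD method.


LMTD = 34.0562 K
Q = 402.5470 * 41.7340 * 34.0562 = 572141.1324 W = 572.1411 kW

572.1411 kW


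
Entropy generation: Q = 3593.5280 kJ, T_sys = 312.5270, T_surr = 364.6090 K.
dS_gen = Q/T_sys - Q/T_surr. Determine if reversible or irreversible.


dS_sys = 3593.5280/312.5270 = 11.4983 kJ/K
dS_surr = -3593.5280/364.6090 = -9.8558 kJ/K
dS_gen = 11.4983 - 9.8558 = 1.6425 kJ/K (irreversible)

dS_gen = 1.6425 kJ/K, irreversible


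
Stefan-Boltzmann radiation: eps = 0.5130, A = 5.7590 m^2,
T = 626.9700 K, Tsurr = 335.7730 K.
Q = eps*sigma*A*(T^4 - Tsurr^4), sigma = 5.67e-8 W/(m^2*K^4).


T^4 = 1.5452e+11
Tsurr^4 = 1.2711e+10
Q = 0.5130 * 5.67e-8 * 5.7590 * 1.4181e+11 = 23754.9187 W

23754.9187 W


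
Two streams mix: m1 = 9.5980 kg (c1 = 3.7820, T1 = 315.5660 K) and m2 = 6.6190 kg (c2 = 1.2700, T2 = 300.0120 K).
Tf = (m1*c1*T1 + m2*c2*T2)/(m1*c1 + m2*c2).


num = 13976.8708
den = 44.7058
Tf = 312.6413 K

312.6413 K


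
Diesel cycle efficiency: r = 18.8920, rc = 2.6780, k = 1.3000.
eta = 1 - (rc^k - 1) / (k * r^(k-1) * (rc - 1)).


r^(k-1) = 2.4148
rc^k = 3.5988
eta = 0.5067 = 50.6657%

50.6657%


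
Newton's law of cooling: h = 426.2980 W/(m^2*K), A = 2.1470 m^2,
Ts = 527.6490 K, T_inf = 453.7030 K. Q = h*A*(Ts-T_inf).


dT = 73.9460 K
Q = 426.2980 * 2.1470 * 73.9460 = 67679.9495 W

67679.9495 W


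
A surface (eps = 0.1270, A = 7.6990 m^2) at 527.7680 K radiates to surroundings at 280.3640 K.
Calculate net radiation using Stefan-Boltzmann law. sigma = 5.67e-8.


T^4 = 7.7584e+10
Tsurr^4 = 6.1786e+09
Q = 0.1270 * 5.67e-8 * 7.6990 * 7.1405e+10 = 3958.6974 W

3958.6974 W


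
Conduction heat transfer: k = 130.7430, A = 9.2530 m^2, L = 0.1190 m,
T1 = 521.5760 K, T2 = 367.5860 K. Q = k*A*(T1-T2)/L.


dT = 153.9900 K
Q = 130.7430 * 9.2530 * 153.9900 / 0.1190 = 1565476.5472 W

1565476.5472 W


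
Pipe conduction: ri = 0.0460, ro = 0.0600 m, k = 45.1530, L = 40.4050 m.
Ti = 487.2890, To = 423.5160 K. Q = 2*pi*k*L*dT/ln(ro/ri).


dT = 63.7730 K
ln(ro/ri) = 0.2657
Q = 2*pi*45.1530*40.4050*63.7730 / 0.2657 = 2751323.8225 W

2751323.8225 W


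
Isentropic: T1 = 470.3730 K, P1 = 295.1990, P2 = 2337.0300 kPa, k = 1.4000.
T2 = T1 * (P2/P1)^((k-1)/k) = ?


(k-1)/k = 0.2857
(P2/P1)^exp = 1.8060
T2 = 470.3730 * 1.8060 = 849.5145 K

849.5145 K


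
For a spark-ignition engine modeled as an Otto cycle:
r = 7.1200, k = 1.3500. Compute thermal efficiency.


r^(k-1) = 1.9878
eta = 1 - 1/1.9878 = 0.4969 = 49.6926%

49.6926%


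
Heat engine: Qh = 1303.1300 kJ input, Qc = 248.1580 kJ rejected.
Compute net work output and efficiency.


W = 1303.1300 - 248.1580 = 1054.9720 kJ
eta = 1054.9720 / 1303.1300 = 0.8096 = 80.9568%

W = 1054.9720 kJ, eta = 80.9568%


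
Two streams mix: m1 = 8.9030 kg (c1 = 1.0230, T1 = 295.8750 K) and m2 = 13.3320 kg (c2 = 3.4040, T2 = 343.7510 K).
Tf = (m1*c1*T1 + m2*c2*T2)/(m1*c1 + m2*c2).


num = 18294.9130
den = 54.4899
Tf = 335.7487 K

335.7487 K


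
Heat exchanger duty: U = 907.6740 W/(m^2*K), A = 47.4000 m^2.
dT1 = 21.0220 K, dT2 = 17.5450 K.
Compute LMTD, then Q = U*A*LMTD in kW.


LMTD = 19.2311 K
Q = 907.6740 * 47.4000 * 19.2311 = 827395.7811 W = 827.3958 kW

827.3958 kW


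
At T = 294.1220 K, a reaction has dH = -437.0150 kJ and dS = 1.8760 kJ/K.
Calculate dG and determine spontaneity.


T*dS = 294.1220 * 1.8760 = 551.7729 kJ
dG = -437.0150 - 551.7729 = -988.7879 kJ (spontaneous)

dG = -988.7879 kJ, spontaneous


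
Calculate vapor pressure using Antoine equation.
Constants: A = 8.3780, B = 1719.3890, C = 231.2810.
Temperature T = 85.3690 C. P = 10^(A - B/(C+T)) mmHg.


C+T = 316.6500
B/(C+T) = 5.4299
log10(P) = 8.3780 - 5.4299 = 2.9481
P = 10^2.9481 = 887.2883 mmHg

887.2883 mmHg


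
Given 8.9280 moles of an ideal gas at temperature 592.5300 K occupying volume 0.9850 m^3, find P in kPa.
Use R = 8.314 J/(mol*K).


P = nRT/V = 8.9280 * 8.314 * 592.5300 / 0.9850
= 43981.9566 / 0.9850 = 44651.7326 Pa = 44.6517 kPa

44.6517 kPa


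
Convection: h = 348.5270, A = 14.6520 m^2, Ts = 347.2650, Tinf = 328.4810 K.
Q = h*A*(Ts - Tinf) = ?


dT = 18.7840 K
Q = 348.5270 * 14.6520 * 18.7840 = 95922.7051 W

95922.7051 W


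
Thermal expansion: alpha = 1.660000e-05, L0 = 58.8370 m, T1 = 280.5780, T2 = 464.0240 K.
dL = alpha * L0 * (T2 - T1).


dT = 183.4460 K
dL = 1.660000e-05 * 58.8370 * 183.4460 = 0.179171 m
L_final = 59.016171 m

dL = 0.179171 m


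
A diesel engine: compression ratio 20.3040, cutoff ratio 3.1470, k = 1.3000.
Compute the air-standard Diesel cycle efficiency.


r^(k-1) = 2.4676
rc^k = 4.4388
eta = 0.5007 = 50.0705%

50.0705%


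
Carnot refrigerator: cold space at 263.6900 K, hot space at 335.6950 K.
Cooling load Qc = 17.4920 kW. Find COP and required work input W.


COP = 263.6900 / 72.0050 = 3.6621
W = 17.4920 / 3.6621 = 4.7765 kW

COP = 3.6621, W = 4.7765 kW


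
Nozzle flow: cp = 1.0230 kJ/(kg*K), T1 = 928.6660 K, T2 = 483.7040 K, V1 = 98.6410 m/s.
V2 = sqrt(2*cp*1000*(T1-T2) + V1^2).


dT = 444.9620 K
2*cp*1000*dT = 910392.2520
V1^2 = 9730.0469
V2 = sqrt(920122.2989) = 959.2301 m/s

959.2301 m/s


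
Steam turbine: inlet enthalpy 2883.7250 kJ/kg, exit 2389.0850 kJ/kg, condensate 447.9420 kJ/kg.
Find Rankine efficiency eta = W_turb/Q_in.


W = 494.6400 kJ/kg
Q_in = 2435.7830 kJ/kg
eta = 0.2031 = 20.3072%

eta = 20.3072%


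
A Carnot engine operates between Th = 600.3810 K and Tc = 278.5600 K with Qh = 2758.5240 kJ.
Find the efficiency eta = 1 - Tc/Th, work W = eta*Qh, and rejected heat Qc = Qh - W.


eta = 1 - 278.5600/600.3810 = 0.5360
W = 0.5360 * 2758.5240 = 1478.6460 kJ
Qc = 2758.5240 - 1478.6460 = 1279.8780 kJ

eta = 53.6028%, W = 1478.6460 kJ, Qc = 1279.8780 kJ


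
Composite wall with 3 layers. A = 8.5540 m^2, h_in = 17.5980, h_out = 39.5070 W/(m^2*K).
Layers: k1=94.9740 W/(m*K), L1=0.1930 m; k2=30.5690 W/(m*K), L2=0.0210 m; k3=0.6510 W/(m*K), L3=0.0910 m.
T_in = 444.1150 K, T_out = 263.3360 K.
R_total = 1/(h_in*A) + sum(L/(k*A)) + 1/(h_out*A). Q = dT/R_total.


R_conv_in = 1/(17.5980*8.5540) = 0.0066
R_1 = 0.1930/(94.9740*8.5540) = 0.0002
R_2 = 0.0210/(30.5690*8.5540) = 8.0310e-05
R_3 = 0.0910/(0.6510*8.5540) = 0.0163
R_conv_out = 1/(39.5070*8.5540) = 0.0030
R_total = 0.0263 K/W
Q = 180.7790 / 0.0263 = 6883.8097 W

R_total = 0.0263 K/W, Q = 6883.8097 W


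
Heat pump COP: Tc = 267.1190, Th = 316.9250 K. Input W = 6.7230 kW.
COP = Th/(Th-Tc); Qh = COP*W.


COP = 316.9250 / 49.8060 = 6.3632
Qh = 6.3632 * 6.7230 = 42.7797 kW

COP = 6.3632, Qh = 42.7797 kW


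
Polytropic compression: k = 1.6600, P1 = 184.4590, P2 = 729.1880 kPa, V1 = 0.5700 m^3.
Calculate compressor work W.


(k-1)/k = 0.3976
(P2/P1)^exp = 1.7272
W = 2.5152 * 184.4590 * 0.5700 * (1.7272 - 1) = 192.3005 kJ

192.3005 kJ


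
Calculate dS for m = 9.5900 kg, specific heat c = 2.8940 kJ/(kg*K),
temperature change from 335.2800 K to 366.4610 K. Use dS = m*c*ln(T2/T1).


T2/T1 = 1.0930
ln(T2/T1) = 0.0889
dS = 9.5900 * 2.8940 * 0.0889 = 2.4680 kJ/K

2.4680 kJ/K


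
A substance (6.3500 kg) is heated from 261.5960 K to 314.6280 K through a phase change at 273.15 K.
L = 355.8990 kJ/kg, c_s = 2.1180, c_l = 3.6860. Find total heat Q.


Q1 (sensible, solid) = 6.3500 * 2.1180 * 11.5540 = 155.3932 kJ
Q2 (latent) = 6.3500 * 355.8990 = 2259.9587 kJ
Q3 (sensible, liquid) = 6.3500 * 3.6860 * 41.4780 = 970.8382 kJ
Q_total = 3386.1901 kJ

3386.1901 kJ


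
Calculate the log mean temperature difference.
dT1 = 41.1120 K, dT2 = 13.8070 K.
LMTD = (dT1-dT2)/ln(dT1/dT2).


dT1/dT2 = 2.9776
ln(dT1/dT2) = 1.0911
LMTD = 27.3050 / 1.0911 = 25.0246 K

25.0246 K


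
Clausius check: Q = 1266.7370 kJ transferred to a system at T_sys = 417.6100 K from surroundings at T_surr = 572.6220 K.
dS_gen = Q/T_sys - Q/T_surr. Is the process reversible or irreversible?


dS_sys = 1266.7370/417.6100 = 3.0333 kJ/K
dS_surr = -1266.7370/572.6220 = -2.2122 kJ/K
dS_gen = 3.0333 - 2.2122 = 0.8211 kJ/K (irreversible)

dS_gen = 0.8211 kJ/K, irreversible


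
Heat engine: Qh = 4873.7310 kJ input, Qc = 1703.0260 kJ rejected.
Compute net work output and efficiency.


W = 4873.7310 - 1703.0260 = 3170.7050 kJ
eta = 3170.7050 / 4873.7310 = 0.6506 = 65.0570%

W = 3170.7050 kJ, eta = 65.0570%


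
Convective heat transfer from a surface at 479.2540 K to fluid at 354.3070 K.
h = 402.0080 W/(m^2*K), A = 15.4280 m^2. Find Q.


dT = 124.9470 K
Q = 402.0080 * 15.4280 * 124.9470 = 774943.7125 W

774943.7125 W


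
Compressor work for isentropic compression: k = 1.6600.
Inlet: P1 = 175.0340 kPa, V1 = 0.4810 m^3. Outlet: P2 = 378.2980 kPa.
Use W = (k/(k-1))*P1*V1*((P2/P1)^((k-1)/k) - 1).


(k-1)/k = 0.3976
(P2/P1)^exp = 1.3586
W = 2.5152 * 175.0340 * 0.4810 * (1.3586 - 1) = 75.9261 kJ

75.9261 kJ


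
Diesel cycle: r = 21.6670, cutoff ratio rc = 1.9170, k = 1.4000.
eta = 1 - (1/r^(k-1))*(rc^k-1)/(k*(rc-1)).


r^(k-1) = 3.4223
rc^k = 2.4870
eta = 0.6616 = 66.1557%

66.1557%


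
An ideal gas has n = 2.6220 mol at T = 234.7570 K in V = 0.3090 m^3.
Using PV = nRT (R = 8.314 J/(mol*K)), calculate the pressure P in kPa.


P = nRT/V = 2.6220 * 8.314 * 234.7570 / 0.3090
= 5117.5401 / 0.3090 = 16561.6186 Pa = 16.5616 kPa

16.5616 kPa


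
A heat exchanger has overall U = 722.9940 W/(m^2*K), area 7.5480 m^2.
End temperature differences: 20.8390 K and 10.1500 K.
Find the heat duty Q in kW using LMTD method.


LMTD = 14.8592 K
Q = 722.9940 * 7.5480 * 14.8592 = 81088.9896 W = 81.0890 kW

81.0890 kW


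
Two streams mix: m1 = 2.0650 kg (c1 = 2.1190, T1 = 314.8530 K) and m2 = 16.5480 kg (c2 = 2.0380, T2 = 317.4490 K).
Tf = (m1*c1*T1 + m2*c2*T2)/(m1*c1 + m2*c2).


num = 12083.6249
den = 38.1006
Tf = 317.1509 K

317.1509 K


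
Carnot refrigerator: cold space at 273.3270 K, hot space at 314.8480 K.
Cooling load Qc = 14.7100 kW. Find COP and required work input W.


COP = 273.3270 / 41.5210 = 6.5829
W = 14.7100 / 6.5829 = 2.2346 kW

COP = 6.5829, W = 2.2346 kW


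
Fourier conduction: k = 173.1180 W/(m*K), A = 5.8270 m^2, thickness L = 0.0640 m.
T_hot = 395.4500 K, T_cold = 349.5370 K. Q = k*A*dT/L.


dT = 45.9130 K
Q = 173.1180 * 5.8270 * 45.9130 / 0.0640 = 723673.9525 W

723673.9525 W


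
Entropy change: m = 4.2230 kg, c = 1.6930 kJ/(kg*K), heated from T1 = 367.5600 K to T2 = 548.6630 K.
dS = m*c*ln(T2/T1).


T2/T1 = 1.4927
ln(T2/T1) = 0.4006
dS = 4.2230 * 1.6930 * 0.4006 = 2.8641 kJ/K

2.8641 kJ/K


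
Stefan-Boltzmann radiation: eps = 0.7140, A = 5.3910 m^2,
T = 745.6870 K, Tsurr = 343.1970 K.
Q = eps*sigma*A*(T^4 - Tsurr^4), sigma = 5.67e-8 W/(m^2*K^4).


T^4 = 3.0919e+11
Tsurr^4 = 1.3873e+10
Q = 0.7140 * 5.67e-8 * 5.3910 * 2.9532e+11 = 64452.5006 W

64452.5006 W


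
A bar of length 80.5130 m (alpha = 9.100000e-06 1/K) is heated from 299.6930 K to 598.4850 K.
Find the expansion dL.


dT = 298.7920 K
dL = 9.100000e-06 * 80.5130 * 298.7920 = 0.218915 m
L_final = 80.731915 m

dL = 0.218915 m


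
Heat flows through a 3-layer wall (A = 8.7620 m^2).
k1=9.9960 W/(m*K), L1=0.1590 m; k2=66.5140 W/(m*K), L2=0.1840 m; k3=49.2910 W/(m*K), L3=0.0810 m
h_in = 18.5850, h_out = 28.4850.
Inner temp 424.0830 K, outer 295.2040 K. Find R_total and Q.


R_conv_in = 1/(18.5850*8.7620) = 0.0061
R_1 = 0.1590/(9.9960*8.7620) = 0.0018
R_2 = 0.1840/(66.5140*8.7620) = 0.0003
R_3 = 0.0810/(49.2910*8.7620) = 0.0002
R_conv_out = 1/(28.4850*8.7620) = 0.0040
R_total = 0.0125 K/W
Q = 128.8790 / 0.0125 = 10338.2572 W

R_total = 0.0125 K/W, Q = 10338.2572 W


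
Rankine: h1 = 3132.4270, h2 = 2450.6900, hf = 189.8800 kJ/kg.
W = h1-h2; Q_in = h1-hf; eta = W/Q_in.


W = 681.7370 kJ/kg
Q_in = 2942.5470 kJ/kg
eta = 0.2317 = 23.1683%

eta = 23.1683%


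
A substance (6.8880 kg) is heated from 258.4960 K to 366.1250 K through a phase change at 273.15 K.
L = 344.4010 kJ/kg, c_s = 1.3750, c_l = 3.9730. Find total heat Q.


Q1 (sensible, solid) = 6.8880 * 1.3750 * 14.6540 = 138.7880 kJ
Q2 (latent) = 6.8880 * 344.4010 = 2372.2341 kJ
Q3 (sensible, liquid) = 6.8880 * 3.9730 * 92.9750 = 2544.3561 kJ
Q_total = 5055.3782 kJ

5055.3782 kJ


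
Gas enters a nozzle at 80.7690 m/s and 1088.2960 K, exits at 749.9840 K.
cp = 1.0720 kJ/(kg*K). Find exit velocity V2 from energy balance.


dT = 338.3120 K
2*cp*1000*dT = 725340.9280
V1^2 = 6523.6314
V2 = sqrt(731864.5594) = 855.4908 m/s

855.4908 m/s


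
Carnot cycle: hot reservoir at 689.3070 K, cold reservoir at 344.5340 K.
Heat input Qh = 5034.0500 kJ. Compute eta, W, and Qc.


eta = 1 - 344.5340/689.3070 = 0.5002
W = 0.5002 * 5034.0500 = 2517.8977 kJ
Qc = 5034.0500 - 2517.8977 = 2516.1523 kJ

eta = 50.0173%, W = 2517.8977 kJ, Qc = 2516.1523 kJ


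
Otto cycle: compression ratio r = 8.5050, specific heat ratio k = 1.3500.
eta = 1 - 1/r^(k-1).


r^(k-1) = 2.1154
eta = 1 - 1/2.1154 = 0.5273 = 52.7269%

52.7269%


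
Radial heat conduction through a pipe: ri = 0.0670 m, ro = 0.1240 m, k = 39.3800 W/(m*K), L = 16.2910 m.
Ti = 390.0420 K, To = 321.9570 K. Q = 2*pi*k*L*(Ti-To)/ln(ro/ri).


dT = 68.0850 K
ln(ro/ri) = 0.6156
Q = 2*pi*39.3800*16.2910*68.0850 / 0.6156 = 445824.5222 W

445824.5222 W


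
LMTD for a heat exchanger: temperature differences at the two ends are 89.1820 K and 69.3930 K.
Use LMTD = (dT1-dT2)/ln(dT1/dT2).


dT1/dT2 = 1.2852
ln(dT1/dT2) = 0.2509
LMTD = 19.7890 / 0.2509 = 78.8742 K

78.8742 K


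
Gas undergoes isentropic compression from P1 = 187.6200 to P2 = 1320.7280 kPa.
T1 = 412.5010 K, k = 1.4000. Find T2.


(k-1)/k = 0.2857
(P2/P1)^exp = 1.7464
T2 = 412.5010 * 1.7464 = 720.4065 K

720.4065 K


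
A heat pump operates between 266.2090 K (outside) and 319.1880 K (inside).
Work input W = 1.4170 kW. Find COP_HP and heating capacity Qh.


COP = 319.1880 / 52.9790 = 6.0248
Qh = 6.0248 * 1.4170 = 8.5371 kW

COP = 6.0248, Qh = 8.5371 kW


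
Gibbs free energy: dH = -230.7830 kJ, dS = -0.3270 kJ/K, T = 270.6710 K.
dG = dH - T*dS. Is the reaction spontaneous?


T*dS = 270.6710 * -0.3270 = -88.5094 kJ
dG = -230.7830 + 88.5094 = -142.2736 kJ (spontaneous)

dG = -142.2736 kJ, spontaneous


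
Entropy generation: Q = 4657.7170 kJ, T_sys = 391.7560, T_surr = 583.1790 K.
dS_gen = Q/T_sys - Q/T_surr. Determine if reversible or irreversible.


dS_sys = 4657.7170/391.7560 = 11.8893 kJ/K
dS_surr = -4657.7170/583.1790 = -7.9868 kJ/K
dS_gen = 11.8893 - 7.9868 = 3.9026 kJ/K (irreversible)

dS_gen = 3.9026 kJ/K, irreversible


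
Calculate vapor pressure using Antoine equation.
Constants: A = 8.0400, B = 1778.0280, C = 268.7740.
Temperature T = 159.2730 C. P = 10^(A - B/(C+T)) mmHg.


C+T = 428.0470
B/(C+T) = 4.1538
log10(P) = 8.0400 - 4.1538 = 3.8862
P = 10^3.8862 = 7694.5835 mmHg

7694.5835 mmHg


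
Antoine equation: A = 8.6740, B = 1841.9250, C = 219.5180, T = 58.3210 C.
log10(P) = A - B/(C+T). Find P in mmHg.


C+T = 277.8390
B/(C+T) = 6.6295
log10(P) = 8.6740 - 6.6295 = 2.0445
P = 10^2.0445 = 110.7978 mmHg

110.7978 mmHg


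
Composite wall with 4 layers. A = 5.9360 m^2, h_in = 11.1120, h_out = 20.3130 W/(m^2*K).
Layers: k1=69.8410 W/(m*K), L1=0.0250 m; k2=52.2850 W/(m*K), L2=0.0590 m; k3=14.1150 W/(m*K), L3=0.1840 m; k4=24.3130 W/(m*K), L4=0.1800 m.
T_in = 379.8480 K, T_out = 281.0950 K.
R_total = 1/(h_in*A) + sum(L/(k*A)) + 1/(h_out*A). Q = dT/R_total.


R_conv_in = 1/(11.1120*5.9360) = 0.0152
R_1 = 0.0250/(69.8410*5.9360) = 6.0303e-05
R_2 = 0.0590/(52.2850*5.9360) = 0.0002
R_3 = 0.1840/(14.1150*5.9360) = 0.0022
R_4 = 0.1800/(24.3130*5.9360) = 0.0012
R_conv_out = 1/(20.3130*5.9360) = 0.0083
R_total = 0.0271 K/W
Q = 98.7530 / 0.0271 = 3637.6370 W

R_total = 0.0271 K/W, Q = 3637.6370 W


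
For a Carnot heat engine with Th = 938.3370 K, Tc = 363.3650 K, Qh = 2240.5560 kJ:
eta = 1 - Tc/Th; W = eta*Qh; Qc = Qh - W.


eta = 1 - 363.3650/938.3370 = 0.6128
W = 0.6128 * 2240.5560 = 1372.9150 kJ
Qc = 2240.5560 - 1372.9150 = 867.6410 kJ

eta = 61.2756%, W = 1372.9150 kJ, Qc = 867.6410 kJ


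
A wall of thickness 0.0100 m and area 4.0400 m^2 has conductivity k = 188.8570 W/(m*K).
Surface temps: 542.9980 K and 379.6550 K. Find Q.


dT = 163.3430 K
Q = 188.8570 * 4.0400 * 163.3430 / 0.0100 = 1.2463e+07 W

1.2463e+07 W


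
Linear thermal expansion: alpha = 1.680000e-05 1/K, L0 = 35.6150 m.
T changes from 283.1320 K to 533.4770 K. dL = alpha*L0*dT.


dT = 250.3450 K
dL = 1.680000e-05 * 35.6150 * 250.3450 = 0.149789 m
L_final = 35.764789 m

dL = 0.149789 m


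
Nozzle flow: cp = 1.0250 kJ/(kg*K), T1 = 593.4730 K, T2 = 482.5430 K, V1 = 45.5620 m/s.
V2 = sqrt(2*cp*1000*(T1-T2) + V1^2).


dT = 110.9300 K
2*cp*1000*dT = 227406.5000
V1^2 = 2075.8958
V2 = sqrt(229482.3958) = 479.0432 m/s

479.0432 m/s


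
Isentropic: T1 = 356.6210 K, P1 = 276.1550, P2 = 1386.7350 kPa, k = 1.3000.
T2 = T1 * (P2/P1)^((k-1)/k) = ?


(k-1)/k = 0.2308
(P2/P1)^exp = 1.4512
T2 = 356.6210 * 1.4512 = 517.5346 K

517.5346 K


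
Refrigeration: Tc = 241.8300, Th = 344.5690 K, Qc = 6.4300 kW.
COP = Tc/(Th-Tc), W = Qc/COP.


COP = 241.8300 / 102.7390 = 2.3538
W = 6.4300 / 2.3538 = 2.7317 kW

COP = 2.3538, W = 2.7317 kW


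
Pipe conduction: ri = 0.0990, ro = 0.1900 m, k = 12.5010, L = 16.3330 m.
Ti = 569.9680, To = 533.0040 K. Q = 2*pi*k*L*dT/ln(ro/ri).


dT = 36.9640 K
ln(ro/ri) = 0.6519
Q = 2*pi*12.5010*16.3330*36.9640 / 0.6519 = 72742.0864 W

72742.0864 W


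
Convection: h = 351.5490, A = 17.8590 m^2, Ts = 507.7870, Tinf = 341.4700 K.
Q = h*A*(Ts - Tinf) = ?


dT = 166.3170 K
Q = 351.5490 * 17.8590 * 166.3170 = 1044190.2815 W

1044190.2815 W


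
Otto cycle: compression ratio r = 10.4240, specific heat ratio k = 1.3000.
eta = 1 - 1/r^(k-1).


r^(k-1) = 2.0203
eta = 1 - 1/2.0203 = 0.5050 = 50.5018%

50.5018%


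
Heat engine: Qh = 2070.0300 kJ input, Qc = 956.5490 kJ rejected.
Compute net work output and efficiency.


W = 2070.0300 - 956.5490 = 1113.4810 kJ
eta = 1113.4810 / 2070.0300 = 0.5379 = 53.7906%

W = 1113.4810 kJ, eta = 53.7906%


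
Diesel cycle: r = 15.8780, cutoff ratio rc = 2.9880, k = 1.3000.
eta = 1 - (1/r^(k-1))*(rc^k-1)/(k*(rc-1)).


r^(k-1) = 2.2921
rc^k = 4.1495
eta = 0.4683 = 46.8330%

46.8330%


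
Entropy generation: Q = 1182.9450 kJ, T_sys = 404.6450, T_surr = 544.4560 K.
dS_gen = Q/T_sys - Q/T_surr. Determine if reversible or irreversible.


dS_sys = 1182.9450/404.6450 = 2.9234 kJ/K
dS_surr = -1182.9450/544.4560 = -2.1727 kJ/K
dS_gen = 2.9234 - 2.1727 = 0.7507 kJ/K (irreversible)

dS_gen = 0.7507 kJ/K, irreversible


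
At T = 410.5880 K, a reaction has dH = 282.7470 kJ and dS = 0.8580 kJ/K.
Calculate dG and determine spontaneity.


T*dS = 410.5880 * 0.8580 = 352.2845 kJ
dG = 282.7470 - 352.2845 = -69.5375 kJ (spontaneous)

dG = -69.5375 kJ, spontaneous


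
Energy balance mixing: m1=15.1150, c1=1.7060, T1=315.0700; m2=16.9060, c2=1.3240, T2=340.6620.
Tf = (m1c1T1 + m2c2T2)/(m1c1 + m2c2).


num = 15749.6777
den = 48.1697
Tf = 326.9621 K

326.9621 K


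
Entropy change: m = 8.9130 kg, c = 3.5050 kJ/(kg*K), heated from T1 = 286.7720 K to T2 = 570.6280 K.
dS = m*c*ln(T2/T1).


T2/T1 = 1.9898
ln(T2/T1) = 0.6881
dS = 8.9130 * 3.5050 * 0.6881 = 21.4947 kJ/K

21.4947 kJ/K


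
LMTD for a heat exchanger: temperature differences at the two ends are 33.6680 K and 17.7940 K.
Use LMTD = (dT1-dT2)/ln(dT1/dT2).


dT1/dT2 = 1.8921
ln(dT1/dT2) = 0.6377
LMTD = 15.8740 / 0.6377 = 24.8931 K

24.8931 K


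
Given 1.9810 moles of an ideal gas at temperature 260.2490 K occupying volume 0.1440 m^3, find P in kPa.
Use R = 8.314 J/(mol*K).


P = nRT/V = 1.9810 * 8.314 * 260.2490 / 0.1440
= 4286.3099 / 0.1440 = 29766.0408 Pa = 29.7660 kPa

29.7660 kPa


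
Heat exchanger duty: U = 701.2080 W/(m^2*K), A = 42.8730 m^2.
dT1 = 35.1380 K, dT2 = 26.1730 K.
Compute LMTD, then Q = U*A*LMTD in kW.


LMTD = 30.4358 K
Q = 701.2080 * 42.8730 * 30.4358 = 914986.9395 W = 914.9869 kW

914.9869 kW


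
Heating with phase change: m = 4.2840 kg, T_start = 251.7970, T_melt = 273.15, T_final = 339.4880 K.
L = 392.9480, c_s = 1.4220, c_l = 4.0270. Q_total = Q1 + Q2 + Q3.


Q1 (sensible, solid) = 4.2840 * 1.4220 * 21.3530 = 130.0792 kJ
Q2 (latent) = 4.2840 * 392.9480 = 1683.3892 kJ
Q3 (sensible, liquid) = 4.2840 * 4.0270 * 66.3380 = 1144.4412 kJ
Q_total = 2957.9096 kJ

2957.9096 kJ


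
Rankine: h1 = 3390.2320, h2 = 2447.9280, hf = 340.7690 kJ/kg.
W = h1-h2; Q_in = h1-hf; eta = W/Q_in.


W = 942.3040 kJ/kg
Q_in = 3049.4630 kJ/kg
eta = 0.3090 = 30.9007%

eta = 30.9007%


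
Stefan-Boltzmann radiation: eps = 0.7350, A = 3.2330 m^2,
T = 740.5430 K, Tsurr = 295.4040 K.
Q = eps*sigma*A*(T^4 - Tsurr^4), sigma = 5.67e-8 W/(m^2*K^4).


T^4 = 3.0075e+11
Tsurr^4 = 7.6149e+09
Q = 0.7350 * 5.67e-8 * 3.2330 * 2.9313e+11 = 39494.7405 W

39494.7405 W


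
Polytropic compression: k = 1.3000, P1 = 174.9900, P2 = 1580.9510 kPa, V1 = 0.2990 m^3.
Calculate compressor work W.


(k-1)/k = 0.2308
(P2/P1)^exp = 1.6619
W = 4.3333 * 174.9900 * 0.2990 * (1.6619 - 1) = 150.0619 kJ

150.0619 kJ


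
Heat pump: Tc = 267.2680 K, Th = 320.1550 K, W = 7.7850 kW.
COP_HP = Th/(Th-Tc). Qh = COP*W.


COP = 320.1550 / 52.8870 = 6.0536
Qh = 6.0536 * 7.7850 = 47.1270 kW

COP = 6.0536, Qh = 47.1270 kW


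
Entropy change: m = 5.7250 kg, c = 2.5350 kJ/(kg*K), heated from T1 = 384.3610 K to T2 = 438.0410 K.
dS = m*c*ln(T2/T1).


T2/T1 = 1.1397
ln(T2/T1) = 0.1307
dS = 5.7250 * 2.5350 * 0.1307 = 1.8973 kJ/K

1.8973 kJ/K


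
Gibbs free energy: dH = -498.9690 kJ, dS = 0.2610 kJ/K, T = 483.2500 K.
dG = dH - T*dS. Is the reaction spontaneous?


T*dS = 483.2500 * 0.2610 = 126.1283 kJ
dG = -498.9690 - 126.1283 = -625.0973 kJ (spontaneous)

dG = -625.0973 kJ, spontaneous


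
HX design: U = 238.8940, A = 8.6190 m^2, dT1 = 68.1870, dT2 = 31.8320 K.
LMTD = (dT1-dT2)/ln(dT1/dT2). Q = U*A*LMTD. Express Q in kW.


LMTD = 47.7236 K
Q = 238.8940 * 8.6190 * 47.7236 = 98264.2732 W = 98.2643 kW

98.2643 kW


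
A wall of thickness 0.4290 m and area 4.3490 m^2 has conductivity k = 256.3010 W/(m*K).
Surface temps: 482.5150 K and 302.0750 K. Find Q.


dT = 180.4400 K
Q = 256.3010 * 4.3490 * 180.4400 / 0.4290 = 468829.8279 W

468829.8279 W


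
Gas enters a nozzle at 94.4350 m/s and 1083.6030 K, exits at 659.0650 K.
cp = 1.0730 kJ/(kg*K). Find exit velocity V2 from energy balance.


dT = 424.5380 K
2*cp*1000*dT = 911058.5480
V1^2 = 8917.9692
V2 = sqrt(919976.5172) = 959.1541 m/s

959.1541 m/s


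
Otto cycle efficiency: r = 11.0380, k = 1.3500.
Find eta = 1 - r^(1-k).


r^(k-1) = 2.3175
eta = 1 - 1/2.3175 = 0.5685 = 56.8492%

56.8492%


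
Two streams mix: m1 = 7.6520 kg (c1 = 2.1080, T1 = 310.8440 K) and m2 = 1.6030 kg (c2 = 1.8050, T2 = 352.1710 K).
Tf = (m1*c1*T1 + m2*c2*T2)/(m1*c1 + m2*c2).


num = 6033.0199
den = 19.0238
Tf = 317.1296 K

317.1296 K


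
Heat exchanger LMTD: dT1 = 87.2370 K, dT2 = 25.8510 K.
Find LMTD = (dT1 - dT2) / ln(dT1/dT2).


dT1/dT2 = 3.3746
ln(dT1/dT2) = 1.2163
LMTD = 61.3860 / 1.2163 = 50.4703 K

50.4703 K


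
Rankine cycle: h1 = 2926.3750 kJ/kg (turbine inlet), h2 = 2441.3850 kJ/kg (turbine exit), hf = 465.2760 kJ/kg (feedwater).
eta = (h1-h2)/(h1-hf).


W = 484.9900 kJ/kg
Q_in = 2461.0990 kJ/kg
eta = 0.1971 = 19.7062%

eta = 19.7062%


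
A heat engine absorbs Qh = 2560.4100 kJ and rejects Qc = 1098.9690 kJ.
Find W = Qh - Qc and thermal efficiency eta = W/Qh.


W = 2560.4100 - 1098.9690 = 1461.4410 kJ
eta = 1461.4410 / 2560.4100 = 0.5708 = 57.0784%

W = 1461.4410 kJ, eta = 57.0784%


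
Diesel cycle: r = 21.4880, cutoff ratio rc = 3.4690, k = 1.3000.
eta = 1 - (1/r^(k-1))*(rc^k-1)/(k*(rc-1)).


r^(k-1) = 2.5099
rc^k = 5.0381
eta = 0.4988 = 49.8752%

49.8752%


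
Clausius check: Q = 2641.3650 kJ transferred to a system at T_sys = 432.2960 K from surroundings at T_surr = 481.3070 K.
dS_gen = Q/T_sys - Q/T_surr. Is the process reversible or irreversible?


dS_sys = 2641.3650/432.2960 = 6.1101 kJ/K
dS_surr = -2641.3650/481.3070 = -5.4879 kJ/K
dS_gen = 6.1101 - 5.4879 = 0.6222 kJ/K (irreversible)

dS_gen = 0.6222 kJ/K, irreversible


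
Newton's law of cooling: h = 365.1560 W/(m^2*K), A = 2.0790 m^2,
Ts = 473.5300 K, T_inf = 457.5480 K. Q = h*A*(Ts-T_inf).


dT = 15.9820 K
Q = 365.1560 * 2.0790 * 15.9820 = 12132.8843 W

12132.8843 W


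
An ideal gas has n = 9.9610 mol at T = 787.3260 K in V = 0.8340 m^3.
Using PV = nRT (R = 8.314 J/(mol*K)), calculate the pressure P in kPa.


P = nRT/V = 9.9610 * 8.314 * 787.3260 / 0.8340
= 65202.9963 / 0.8340 = 78181.0508 Pa = 78.1811 kPa

78.1811 kPa


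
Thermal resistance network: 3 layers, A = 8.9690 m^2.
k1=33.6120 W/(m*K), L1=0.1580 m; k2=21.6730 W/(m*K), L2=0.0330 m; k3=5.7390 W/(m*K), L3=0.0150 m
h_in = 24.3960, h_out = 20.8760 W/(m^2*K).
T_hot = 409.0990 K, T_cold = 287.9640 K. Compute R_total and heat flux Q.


R_conv_in = 1/(24.3960*8.9690) = 0.0046
R_1 = 0.1580/(33.6120*8.9690) = 0.0005
R_2 = 0.0330/(21.6730*8.9690) = 0.0002
R_3 = 0.0150/(5.7390*8.9690) = 0.0003
R_conv_out = 1/(20.8760*8.9690) = 0.0053
R_total = 0.0109 K/W
Q = 121.1350 / 0.0109 = 11117.0380 W

R_total = 0.0109 K/W, Q = 11117.0380 W


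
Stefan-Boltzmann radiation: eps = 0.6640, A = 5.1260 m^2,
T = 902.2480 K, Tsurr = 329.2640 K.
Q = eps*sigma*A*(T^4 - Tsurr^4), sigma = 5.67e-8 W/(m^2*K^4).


T^4 = 6.6268e+11
Tsurr^4 = 1.1754e+10
Q = 0.6640 * 5.67e-8 * 5.1260 * 6.5093e+11 = 125620.7442 W

125620.7442 W


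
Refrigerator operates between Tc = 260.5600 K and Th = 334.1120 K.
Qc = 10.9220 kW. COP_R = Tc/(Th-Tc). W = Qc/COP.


COP = 260.5600 / 73.5520 = 3.5425
W = 10.9220 / 3.5425 = 3.0831 kW

COP = 3.5425, W = 3.0831 kW


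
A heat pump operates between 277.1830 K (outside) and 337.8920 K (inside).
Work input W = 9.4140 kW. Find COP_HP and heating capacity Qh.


COP = 337.8920 / 60.7090 = 5.5658
Qh = 5.5658 * 9.4140 = 52.3961 kW

COP = 5.5658, Qh = 52.3961 kW


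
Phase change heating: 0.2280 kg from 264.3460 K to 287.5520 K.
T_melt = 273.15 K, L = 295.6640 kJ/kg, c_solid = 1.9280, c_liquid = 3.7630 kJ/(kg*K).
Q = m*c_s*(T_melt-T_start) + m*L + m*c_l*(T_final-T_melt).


Q1 (sensible, solid) = 0.2280 * 1.9280 * 8.8040 = 3.8701 kJ
Q2 (latent) = 0.2280 * 295.6640 = 67.4114 kJ
Q3 (sensible, liquid) = 0.2280 * 3.7630 * 14.4020 = 12.3564 kJ
Q_total = 83.6379 kJ

83.6379 kJ


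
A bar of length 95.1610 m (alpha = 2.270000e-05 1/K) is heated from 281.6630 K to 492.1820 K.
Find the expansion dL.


dT = 210.5190 K
dL = 2.270000e-05 * 95.1610 * 210.5190 = 0.454754 m
L_final = 95.615754 m

dL = 0.454754 m


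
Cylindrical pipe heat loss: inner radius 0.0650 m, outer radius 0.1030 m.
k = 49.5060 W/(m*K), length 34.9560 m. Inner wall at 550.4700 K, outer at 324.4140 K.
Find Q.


dT = 226.0560 K
ln(ro/ri) = 0.4603
Q = 2*pi*49.5060*34.9560*226.0560 / 0.4603 = 5339432.9922 W

5339432.9922 W


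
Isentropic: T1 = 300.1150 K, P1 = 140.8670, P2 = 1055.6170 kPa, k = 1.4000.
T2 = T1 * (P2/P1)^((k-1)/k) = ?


(k-1)/k = 0.2857
(P2/P1)^exp = 1.7779
T2 = 300.1150 * 1.7779 = 533.5820 K

533.5820 K


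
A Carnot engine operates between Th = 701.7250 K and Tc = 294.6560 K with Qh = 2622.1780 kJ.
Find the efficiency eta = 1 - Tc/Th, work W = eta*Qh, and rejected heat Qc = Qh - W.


eta = 1 - 294.6560/701.7250 = 0.5801
W = 0.5801 * 2622.1780 = 1521.1192 kJ
Qc = 2622.1780 - 1521.1192 = 1101.0588 kJ

eta = 58.0098%, W = 1521.1192 kJ, Qc = 1101.0588 kJ


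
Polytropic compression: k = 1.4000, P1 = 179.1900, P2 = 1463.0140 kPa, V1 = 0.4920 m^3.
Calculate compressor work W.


(k-1)/k = 0.2857
(P2/P1)^exp = 1.8220
W = 3.5000 * 179.1900 * 0.4920 * (1.8220 - 1) = 253.6463 kJ

253.6463 kJ


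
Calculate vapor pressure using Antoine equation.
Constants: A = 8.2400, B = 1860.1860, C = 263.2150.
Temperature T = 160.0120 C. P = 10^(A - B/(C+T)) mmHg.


C+T = 423.2270
B/(C+T) = 4.3952
log10(P) = 8.2400 - 4.3952 = 3.8448
P = 10^3.8448 = 6994.4866 mmHg

6994.4866 mmHg


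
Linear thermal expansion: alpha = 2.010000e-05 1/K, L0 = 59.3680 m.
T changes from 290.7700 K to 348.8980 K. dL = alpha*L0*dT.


dT = 58.1280 K
dL = 2.010000e-05 * 59.3680 * 58.1280 = 0.069364 m
L_final = 59.437364 m

dL = 0.069364 m


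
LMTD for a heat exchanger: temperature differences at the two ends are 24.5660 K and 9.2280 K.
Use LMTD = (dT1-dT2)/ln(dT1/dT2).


dT1/dT2 = 2.6621
ln(dT1/dT2) = 0.9791
LMTD = 15.3380 / 0.9791 = 15.6651 K

15.6651 K


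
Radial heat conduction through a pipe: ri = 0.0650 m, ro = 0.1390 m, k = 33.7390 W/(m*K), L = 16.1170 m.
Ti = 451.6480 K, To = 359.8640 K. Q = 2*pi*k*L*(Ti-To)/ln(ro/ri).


dT = 91.7840 K
ln(ro/ri) = 0.7601
Q = 2*pi*33.7390*16.1170*91.7840 / 0.7601 = 412572.3785 W

412572.3785 W


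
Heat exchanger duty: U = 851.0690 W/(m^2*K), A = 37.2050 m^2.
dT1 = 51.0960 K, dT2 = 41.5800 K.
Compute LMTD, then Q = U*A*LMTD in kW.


LMTD = 46.1747 K
Q = 851.0690 * 37.2050 * 46.1747 = 1462076.3633 W = 1462.0764 kW

1462.0764 kW


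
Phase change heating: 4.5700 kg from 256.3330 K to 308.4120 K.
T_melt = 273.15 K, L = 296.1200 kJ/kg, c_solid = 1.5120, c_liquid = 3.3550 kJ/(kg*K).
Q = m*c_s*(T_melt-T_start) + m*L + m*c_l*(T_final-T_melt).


Q1 (sensible, solid) = 4.5700 * 1.5120 * 16.8170 = 116.2028 kJ
Q2 (latent) = 4.5700 * 296.1200 = 1353.2684 kJ
Q3 (sensible, liquid) = 4.5700 * 3.3550 * 35.2620 = 540.6493 kJ
Q_total = 2010.1205 kJ

2010.1205 kJ


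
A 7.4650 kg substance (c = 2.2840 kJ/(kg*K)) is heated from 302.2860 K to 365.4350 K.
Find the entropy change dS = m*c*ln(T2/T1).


T2/T1 = 1.2089
ln(T2/T1) = 0.1897
dS = 7.4650 * 2.2840 * 0.1897 = 3.2346 kJ/K

3.2346 kJ/K


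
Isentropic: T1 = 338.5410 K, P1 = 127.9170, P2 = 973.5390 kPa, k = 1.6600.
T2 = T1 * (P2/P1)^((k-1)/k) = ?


(k-1)/k = 0.3976
(P2/P1)^exp = 2.2410
T2 = 338.5410 * 2.2410 = 758.6778 K

758.6778 K


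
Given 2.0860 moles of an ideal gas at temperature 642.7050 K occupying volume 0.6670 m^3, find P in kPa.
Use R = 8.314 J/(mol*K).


P = nRT/V = 2.0860 * 8.314 * 642.7050 / 0.6670
= 11146.4354 / 0.6670 = 16711.2974 Pa = 16.7113 kPa

16.7113 kPa


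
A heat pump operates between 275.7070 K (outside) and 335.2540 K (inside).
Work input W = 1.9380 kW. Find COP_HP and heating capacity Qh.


COP = 335.2540 / 59.5470 = 5.6301
Qh = 5.6301 * 1.9380 = 10.9111 kW

COP = 5.6301, Qh = 10.9111 kW


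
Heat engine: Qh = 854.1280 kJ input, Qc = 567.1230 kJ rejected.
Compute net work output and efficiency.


W = 854.1280 - 567.1230 = 287.0050 kJ
eta = 287.0050 / 854.1280 = 0.3360 = 33.6021%

W = 287.0050 kJ, eta = 33.6021%


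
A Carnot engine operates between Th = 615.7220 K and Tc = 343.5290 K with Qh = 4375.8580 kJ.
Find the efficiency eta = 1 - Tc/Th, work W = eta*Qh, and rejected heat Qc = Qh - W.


eta = 1 - 343.5290/615.7220 = 0.4421
W = 0.4421 * 4375.8580 = 1934.4411 kJ
Qc = 4375.8580 - 1934.4411 = 2441.4169 kJ

eta = 44.2071%, W = 1934.4411 kJ, Qc = 2441.4169 kJ


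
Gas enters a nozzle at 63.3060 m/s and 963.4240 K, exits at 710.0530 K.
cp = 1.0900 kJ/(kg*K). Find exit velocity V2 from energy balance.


dT = 253.3710 K
2*cp*1000*dT = 552348.7800
V1^2 = 4007.6496
V2 = sqrt(556356.4296) = 745.8930 m/s

745.8930 m/s


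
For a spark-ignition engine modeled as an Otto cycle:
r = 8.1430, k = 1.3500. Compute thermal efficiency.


r^(k-1) = 2.0834
eta = 1 - 1/2.0834 = 0.5200 = 52.0017%

52.0017%


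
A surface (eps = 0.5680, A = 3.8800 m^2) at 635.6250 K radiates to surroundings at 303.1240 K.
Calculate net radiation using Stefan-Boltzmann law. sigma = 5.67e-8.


T^4 = 1.6323e+11
Tsurr^4 = 8.4427e+09
Q = 0.5680 * 5.67e-8 * 3.8800 * 1.5479e+11 = 19342.0527 W

19342.0527 W


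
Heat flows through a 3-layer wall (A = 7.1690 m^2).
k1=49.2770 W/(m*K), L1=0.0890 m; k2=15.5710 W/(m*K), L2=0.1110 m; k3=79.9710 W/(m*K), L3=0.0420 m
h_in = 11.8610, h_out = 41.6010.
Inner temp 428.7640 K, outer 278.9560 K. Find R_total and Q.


R_conv_in = 1/(11.8610*7.1690) = 0.0118
R_1 = 0.0890/(49.2770*7.1690) = 0.0003
R_2 = 0.1110/(15.5710*7.1690) = 0.0010
R_3 = 0.0420/(79.9710*7.1690) = 7.3259e-05
R_conv_out = 1/(41.6010*7.1690) = 0.0034
R_total = 0.0164 K/W
Q = 149.8080 / 0.0164 = 9116.3234 W

R_total = 0.0164 K/W, Q = 9116.3234 W


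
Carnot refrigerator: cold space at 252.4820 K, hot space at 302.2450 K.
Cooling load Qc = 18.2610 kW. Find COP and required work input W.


COP = 252.4820 / 49.7630 = 5.0737
W = 18.2610 / 5.0737 = 3.5992 kW

COP = 5.0737, W = 3.5992 kW


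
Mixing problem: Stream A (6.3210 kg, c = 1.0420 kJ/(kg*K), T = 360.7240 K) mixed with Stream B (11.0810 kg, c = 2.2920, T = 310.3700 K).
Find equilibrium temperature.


num = 10258.5714
den = 31.9841
Tf = 320.7394 K

320.7394 K


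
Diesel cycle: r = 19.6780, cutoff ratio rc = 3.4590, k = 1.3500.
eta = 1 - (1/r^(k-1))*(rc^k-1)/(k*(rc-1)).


r^(k-1) = 2.8372
rc^k = 5.3405
eta = 0.5392 = 53.9154%

53.9154%


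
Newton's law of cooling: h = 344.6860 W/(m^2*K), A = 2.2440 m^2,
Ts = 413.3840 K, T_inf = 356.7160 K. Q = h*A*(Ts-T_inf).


dT = 56.6680 K
Q = 344.6860 * 2.2440 * 56.6680 = 43831.3031 W

43831.3031 W


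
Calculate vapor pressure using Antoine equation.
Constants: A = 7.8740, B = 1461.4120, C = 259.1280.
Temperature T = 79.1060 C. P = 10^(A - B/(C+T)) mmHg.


C+T = 338.2340
B/(C+T) = 4.3207
log10(P) = 7.8740 - 4.3207 = 3.5533
P = 10^3.5533 = 3575.0912 mmHg

3575.0912 mmHg


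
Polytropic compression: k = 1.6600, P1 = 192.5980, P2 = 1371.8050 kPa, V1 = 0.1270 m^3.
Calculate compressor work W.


(k-1)/k = 0.3976
(P2/P1)^exp = 2.1827
W = 2.5152 * 192.5980 * 0.1270 * (2.1827 - 1) = 72.7626 kJ

72.7626 kJ


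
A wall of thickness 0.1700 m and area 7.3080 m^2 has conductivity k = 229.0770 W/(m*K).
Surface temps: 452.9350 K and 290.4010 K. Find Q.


dT = 162.5340 K
Q = 229.0770 * 7.3080 * 162.5340 / 0.1700 = 1600572.4151 W

1600572.4151 W


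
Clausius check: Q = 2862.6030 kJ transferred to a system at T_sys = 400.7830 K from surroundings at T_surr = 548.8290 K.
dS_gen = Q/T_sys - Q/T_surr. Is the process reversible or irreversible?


dS_sys = 2862.6030/400.7830 = 7.1425 kJ/K
dS_surr = -2862.6030/548.8290 = -5.2158 kJ/K
dS_gen = 7.1425 - 5.2158 = 1.9267 kJ/K (irreversible)

dS_gen = 1.9267 kJ/K, irreversible


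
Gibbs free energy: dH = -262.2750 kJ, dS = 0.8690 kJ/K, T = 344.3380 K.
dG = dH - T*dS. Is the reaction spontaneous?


T*dS = 344.3380 * 0.8690 = 299.2297 kJ
dG = -262.2750 - 299.2297 = -561.5047 kJ (spontaneous)

dG = -561.5047 kJ, spontaneous


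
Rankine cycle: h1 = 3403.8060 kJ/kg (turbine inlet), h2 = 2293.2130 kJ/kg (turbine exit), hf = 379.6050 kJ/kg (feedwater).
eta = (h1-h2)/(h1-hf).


W = 1110.5930 kJ/kg
Q_in = 3024.2010 kJ/kg
eta = 0.3672 = 36.7235%

eta = 36.7235%


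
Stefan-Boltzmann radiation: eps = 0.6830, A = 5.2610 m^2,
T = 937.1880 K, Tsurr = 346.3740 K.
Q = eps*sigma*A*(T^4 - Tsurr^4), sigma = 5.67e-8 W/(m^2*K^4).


T^4 = 7.7145e+11
Tsurr^4 = 1.4394e+10
Q = 0.6830 * 5.67e-8 * 5.2610 * 7.5705e+11 = 154240.7587 W

154240.7587 W


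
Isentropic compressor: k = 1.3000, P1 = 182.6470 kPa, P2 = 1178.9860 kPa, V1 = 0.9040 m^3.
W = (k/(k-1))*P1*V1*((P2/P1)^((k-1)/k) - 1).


(k-1)/k = 0.2308
(P2/P1)^exp = 1.5378
W = 4.3333 * 182.6470 * 0.9040 * (1.5378 - 1) = 384.7882 kJ

384.7882 kJ


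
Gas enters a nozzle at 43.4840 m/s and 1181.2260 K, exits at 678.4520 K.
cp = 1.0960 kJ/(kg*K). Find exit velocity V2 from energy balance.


dT = 502.7740 K
2*cp*1000*dT = 1102080.6080
V1^2 = 1890.8583
V2 = sqrt(1103971.4663) = 1050.7005 m/s

1050.7005 m/s


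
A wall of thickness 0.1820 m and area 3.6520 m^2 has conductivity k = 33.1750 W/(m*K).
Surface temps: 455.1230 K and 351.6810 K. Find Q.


dT = 103.4420 K
Q = 33.1750 * 3.6520 * 103.4420 / 0.1820 = 68860.0322 W

68860.0322 W


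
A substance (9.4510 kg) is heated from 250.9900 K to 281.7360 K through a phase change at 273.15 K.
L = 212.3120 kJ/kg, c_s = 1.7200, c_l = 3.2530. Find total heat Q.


Q1 (sensible, solid) = 9.4510 * 1.7200 * 22.1600 = 360.2268 kJ
Q2 (latent) = 9.4510 * 212.3120 = 2006.5607 kJ
Q3 (sensible, liquid) = 9.4510 * 3.2530 * 8.5860 = 263.9689 kJ
Q_total = 2630.7563 kJ

2630.7563 kJ


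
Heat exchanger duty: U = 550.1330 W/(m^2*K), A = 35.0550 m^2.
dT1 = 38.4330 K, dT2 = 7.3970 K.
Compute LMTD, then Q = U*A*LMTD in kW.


LMTD = 18.8343 K
Q = 550.1330 * 35.0550 * 18.8343 = 363218.4127 W = 363.2184 kW

363.2184 kW


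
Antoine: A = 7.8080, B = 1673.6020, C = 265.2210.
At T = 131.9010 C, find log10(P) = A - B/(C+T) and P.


C+T = 397.1220
B/(C+T) = 4.2143
log10(P) = 7.8080 - 4.2143 = 3.5937
P = 10^3.5937 = 3923.4933 mmHg

3923.4933 mmHg


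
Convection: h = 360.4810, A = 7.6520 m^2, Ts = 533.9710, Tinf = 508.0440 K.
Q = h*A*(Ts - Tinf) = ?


dT = 25.9270 K
Q = 360.4810 * 7.6520 * 25.9270 = 71517.0527 W

71517.0527 W


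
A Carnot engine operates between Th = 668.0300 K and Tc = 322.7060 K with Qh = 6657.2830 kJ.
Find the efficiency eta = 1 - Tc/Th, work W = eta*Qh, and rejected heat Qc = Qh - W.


eta = 1 - 322.7060/668.0300 = 0.5169
W = 0.5169 * 6657.2830 = 3441.3418 kJ
Qc = 6657.2830 - 3441.3418 = 3215.9412 kJ

eta = 51.6929%, W = 3441.3418 kJ, Qc = 3215.9412 kJ
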